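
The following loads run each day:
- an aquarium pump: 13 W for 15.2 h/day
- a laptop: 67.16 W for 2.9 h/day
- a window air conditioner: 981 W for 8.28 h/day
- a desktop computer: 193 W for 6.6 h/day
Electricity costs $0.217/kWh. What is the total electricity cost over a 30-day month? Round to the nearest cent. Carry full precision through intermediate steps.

aquarium pump: 13 W × 15.2 h × 30 d = 5,928 Wh = 5.928 kWh
laptop: 67.16 W × 2.9 h × 30 d = 5,843 Wh = 5.843 kWh
window air conditioner: 981 W × 8.28 h × 30 d = 243,680 Wh = 243.7 kWh
desktop computer: 193 W × 6.6 h × 30 d = 38,214 Wh = 38.21 kWh
Total energy = 5.928 + 5.843 + 243.7 + 38.21 = 293.7 kWh
Cost = 293.7 kWh × $0.217 = $63.73

$63.73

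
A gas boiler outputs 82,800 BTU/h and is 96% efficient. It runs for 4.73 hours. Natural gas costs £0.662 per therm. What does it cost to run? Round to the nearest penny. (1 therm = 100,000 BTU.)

£2.70

Heat delivered = 82,800 BTU/h × 4.73 h = 391,644 BTU
Gas input = 391,644 / 0.960 = 407,963 BTU
= 407,963 / 100,000 = 4.08 therm
Cost = 4.08 × £0.662/therm = £2.70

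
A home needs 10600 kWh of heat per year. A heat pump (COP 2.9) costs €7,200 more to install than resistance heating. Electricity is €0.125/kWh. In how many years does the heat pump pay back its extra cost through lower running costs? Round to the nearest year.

Resistance: 10600 kWh × €0.125 = €1,325.00/yr
Heat pump: 10600 / 2.9 = 3655 kWh in → × €0.125 = €456.90/yr
Annual savings = €868.10
Payback = €7,200 / €868.10 = 8.29 years

8 years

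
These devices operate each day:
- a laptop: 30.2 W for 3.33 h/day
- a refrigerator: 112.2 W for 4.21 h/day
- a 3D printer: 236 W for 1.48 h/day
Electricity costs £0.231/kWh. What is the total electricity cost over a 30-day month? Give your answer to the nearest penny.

laptop: 30.2 W × 3.33 h × 30 d = 3,017 Wh = 3.017 kWh
refrigerator: 112.2 W × 4.21 h × 30 d = 14,171 Wh = 14.17 kWh
3D printer: 236 W × 1.48 h × 30 d = 10,478 Wh = 10.48 kWh
Total energy = 3.017 + 14.17 + 10.48 = 27.67 kWh
Cost = 27.67 kWh × £0.231 = £6.39

£6.39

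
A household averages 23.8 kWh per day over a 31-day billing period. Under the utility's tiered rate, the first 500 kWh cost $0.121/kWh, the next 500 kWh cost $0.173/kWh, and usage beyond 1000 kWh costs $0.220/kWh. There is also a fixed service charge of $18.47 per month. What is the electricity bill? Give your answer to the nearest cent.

$120.11

Usage = 23.8 kWh/day × 31 days = 737.8 kWh
First 500 kWh × $0.121 = $60.50
Next 237.8 kWh × $0.173 = $41.14
Remaining tier: 0 kWh (not reached)
Energy charge = $101.64; + service $18.47 = $120.11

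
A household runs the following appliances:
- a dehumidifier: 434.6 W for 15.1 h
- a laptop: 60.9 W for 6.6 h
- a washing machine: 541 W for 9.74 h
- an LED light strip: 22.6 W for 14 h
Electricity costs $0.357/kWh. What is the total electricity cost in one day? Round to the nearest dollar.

dehumidifier: 434.6 W × 15.1 h = 6,562 Wh = 6.562 kWh
laptop: 60.9 W × 6.6 h = 402 Wh = 0.4019 kWh
washing machine: 541 W × 9.74 h = 5,269 Wh = 5.269 kWh
LED light strip: 22.6 W × 14 h = 316 Wh = 0.3164 kWh
Total energy = 6.562 + 0.4019 + 5.269 + 0.3164 = 12.55 kWh
Cost = 12.55 kWh × $0.357 = $4.48 ≈ $4

$4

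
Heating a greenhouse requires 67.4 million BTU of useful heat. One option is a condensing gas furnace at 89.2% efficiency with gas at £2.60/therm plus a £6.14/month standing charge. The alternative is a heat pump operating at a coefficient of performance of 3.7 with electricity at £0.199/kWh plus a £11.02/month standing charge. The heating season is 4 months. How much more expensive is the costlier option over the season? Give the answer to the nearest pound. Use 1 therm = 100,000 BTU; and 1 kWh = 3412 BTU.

£883

Heat load = 67.4 × 10⁶ BTU = 67,400,000 BTU
Gas: input = 67,400,000 / 0.892 = 75,560,538 BTU = 755.6 therm → 755.6 × £2.60 = £1,964.57; + 4 × £6.14 standing = £1,989.13
Heat pump: 67,400,000 BTU / 3412 = 19,750 kWh heat; / 3.7 = 5,339 kWh in → × £0.199 = £1,062.43; + 4 × £11.02 standing = £1,106.51
Difference = |£1,989.13 − £1,106.51| = £882.62 ≈ £883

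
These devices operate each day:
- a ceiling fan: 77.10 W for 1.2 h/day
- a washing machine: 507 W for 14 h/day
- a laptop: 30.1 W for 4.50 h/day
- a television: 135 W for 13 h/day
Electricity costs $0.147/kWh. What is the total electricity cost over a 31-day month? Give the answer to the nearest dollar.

ceiling fan: 77.10 W × 1.2 h × 31 d = 2,868 Wh = 2.868 kWh
washing machine: 507 W × 14 h × 31 d = 220,038 Wh = 220 kWh
laptop: 30.1 W × 4.50 h × 31 d = 4,199 Wh = 4.199 kWh
television: 135 W × 13 h × 31 d = 54,405 Wh = 54.41 kWh
Total energy = 2.868 + 220 + 4.199 + 54.41 = 281.5 kWh
Cost = 281.5 kWh × $0.147 = $41.38 ≈ $41

$41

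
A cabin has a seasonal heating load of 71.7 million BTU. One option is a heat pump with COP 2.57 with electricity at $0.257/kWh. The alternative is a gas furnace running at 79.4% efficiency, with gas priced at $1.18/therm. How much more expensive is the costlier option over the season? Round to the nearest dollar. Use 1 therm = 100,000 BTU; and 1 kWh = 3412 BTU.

Heat load = 71.7 × 10⁶ BTU = 71,700,000 BTU
Gas: input = 71,700,000 / 0.794 = 90,302,267 BTU = 903 therm → 903 × $1.18 = $1,065.57
Heat pump: 71,700,000 BTU / 3412 = 21,010 kWh heat; / 2.57 = 8,177 kWh in → × $0.257 = $2,101.41
Difference = |$1,065.57 − $2,101.41| = $1,035.84 ≈ $1036

$1036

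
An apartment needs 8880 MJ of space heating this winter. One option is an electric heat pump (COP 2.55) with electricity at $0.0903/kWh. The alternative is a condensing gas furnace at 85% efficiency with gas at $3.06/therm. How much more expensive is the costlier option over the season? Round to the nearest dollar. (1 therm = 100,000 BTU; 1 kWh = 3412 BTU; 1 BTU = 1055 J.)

$216

Heat load = 8880 MJ = 8,880,000,000 J / 1055 = 8,417,062 BTU
Gas: input = 8,417,062 / 0.85 = 9,902,425 BTU = 99.02 therm → 99.02 × $3.06 = $303.01
Heat pump: 8,417,062 BTU / 3412 = 2,467 kWh heat; / 2.55 = 967.4 kWh in → × $0.0903 = $87.36
Difference = |$303.01 − $87.36| = $215.66 ≈ $216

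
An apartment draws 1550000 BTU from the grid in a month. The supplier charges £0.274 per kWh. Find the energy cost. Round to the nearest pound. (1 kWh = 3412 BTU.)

£124

1550000 BTU × (0.00029308 kWh/BTU) = 454.3 kWh
Cost = 454.3 kWh × £0.274/kWh = £124.47 ≈ £124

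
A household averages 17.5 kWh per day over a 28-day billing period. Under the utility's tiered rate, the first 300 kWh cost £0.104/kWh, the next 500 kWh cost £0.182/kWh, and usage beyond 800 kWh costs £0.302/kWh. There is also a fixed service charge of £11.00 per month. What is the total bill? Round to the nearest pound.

Usage = 17.5 kWh/day × 28 days = 490 kWh
First 300 kWh × £0.104 = £31.20
Next 190 kWh × £0.182 = £34.58
Remaining tier: 0 kWh (not reached)
Energy charge = £65.78; + service £11.00 = £76.78 ≈ £77

£77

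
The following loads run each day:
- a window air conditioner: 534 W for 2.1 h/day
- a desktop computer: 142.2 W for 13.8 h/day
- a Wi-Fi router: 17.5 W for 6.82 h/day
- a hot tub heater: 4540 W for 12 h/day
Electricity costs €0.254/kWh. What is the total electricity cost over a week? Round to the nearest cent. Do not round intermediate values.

window air conditioner: 534 W × 2.1 h × 7 d = 7,850 Wh = 7.85 kWh
desktop computer: 142.2 W × 13.8 h × 7 d = 13,737 Wh = 13.74 kWh
Wi-Fi router: 17.5 W × 6.82 h × 7 d = 835 Wh = 0.8355 kWh
hot tub heater: 4540 W × 12 h × 7 d = 381,360 Wh = 381.4 kWh
Total energy = 7.85 + 13.74 + 0.8355 + 381.4 = 403.8 kWh
Cost = 403.8 kWh × €0.254 = €102.56

€102.56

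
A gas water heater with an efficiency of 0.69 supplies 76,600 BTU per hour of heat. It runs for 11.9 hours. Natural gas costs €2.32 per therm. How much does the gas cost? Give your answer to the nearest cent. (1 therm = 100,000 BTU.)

Heat delivered = 76,600 BTU/h × 11.9 h = 911,540 BTU
Gas input = 911,540 / 0.69 = 1,321,072 BTU
= 1,321,072 / 100,000 = 13.21 therm
Cost = 13.21 × €2.32/therm = €30.65

€30.65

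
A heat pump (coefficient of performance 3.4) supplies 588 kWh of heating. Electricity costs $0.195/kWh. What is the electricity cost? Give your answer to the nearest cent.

$33.72

Electrical input = 588 kWh / 3.4 = 172.9 kWh
Cost = 172.9 × $0.195/kWh = $33.72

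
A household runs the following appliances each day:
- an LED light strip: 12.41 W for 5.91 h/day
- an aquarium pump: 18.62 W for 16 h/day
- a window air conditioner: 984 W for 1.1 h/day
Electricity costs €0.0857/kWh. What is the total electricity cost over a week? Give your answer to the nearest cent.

LED light strip: 12.41 W × 5.91 h × 7 d = 513 Wh = 0.5134 kWh
aquarium pump: 18.62 W × 16 h × 7 d = 2,085 Wh = 2.085 kWh
window air conditioner: 984 W × 1.1 h × 7 d = 7,577 Wh = 7.577 kWh
Total energy = 0.5134 + 2.085 + 7.577 = 10.18 kWh
Cost = 10.18 kWh × €0.0857 = €0.87

€0.87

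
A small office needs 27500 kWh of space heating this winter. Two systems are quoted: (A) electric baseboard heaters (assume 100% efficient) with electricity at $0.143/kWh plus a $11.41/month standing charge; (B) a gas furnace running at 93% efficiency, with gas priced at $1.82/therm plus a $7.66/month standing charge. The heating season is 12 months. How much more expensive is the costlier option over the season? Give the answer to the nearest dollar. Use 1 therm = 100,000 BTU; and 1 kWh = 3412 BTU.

$2141

Heat load = 27500 kWh × 3412 = 93,830,000 BTU
Gas: input = 93,830,000 / 0.93 = 100,892,473 BTU = 1,009 therm → 1,009 × $1.82 = $1,836.24; + 12 × $7.66 standing = $1,928.16
Electric: 93,830,000 BTU / 3412 = 27,500 kWh → × $0.143 = $3,932.50; + 12 × $11.41 standing = $4,069.42
Difference = |$1,928.16 − $4,069.42| = $2,141.26 ≈ $2141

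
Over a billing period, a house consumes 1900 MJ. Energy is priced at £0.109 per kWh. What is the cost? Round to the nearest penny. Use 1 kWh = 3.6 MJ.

£57.53

1900 MJ × (0.27778 kWh/MJ) = 527.8 kWh
Cost = 527.8 kWh × £0.109/kWh = £57.53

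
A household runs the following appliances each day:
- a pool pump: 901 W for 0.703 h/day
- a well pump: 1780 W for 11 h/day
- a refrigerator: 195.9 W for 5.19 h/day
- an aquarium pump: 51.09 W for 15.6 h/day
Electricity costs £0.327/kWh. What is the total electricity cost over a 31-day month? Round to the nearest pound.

pool pump: 901 W × 0.703 h × 31 d = 19,635 Wh = 19.64 kWh
well pump: 1780 W × 11 h × 31 d = 606,980 Wh = 607 kWh
refrigerator: 195.9 W × 5.19 h × 31 d = 31,518 Wh = 31.52 kWh
aquarium pump: 51.09 W × 15.6 h × 31 d = 24,707 Wh = 24.71 kWh
Total energy = 19.64 + 607 + 31.52 + 24.71 = 682.8 kWh
Cost = 682.8 kWh × £0.327 = £223.29 ≈ £223

£223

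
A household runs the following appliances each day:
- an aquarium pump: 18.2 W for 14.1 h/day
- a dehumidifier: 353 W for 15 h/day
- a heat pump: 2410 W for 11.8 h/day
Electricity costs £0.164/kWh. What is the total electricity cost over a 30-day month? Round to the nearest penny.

£167.23

aquarium pump: 18.2 W × 14.1 h × 30 d = 7,699 Wh = 7.699 kWh
dehumidifier: 353 W × 15 h × 30 d = 158,850 Wh = 158.8 kWh
heat pump: 2410 W × 11.8 h × 30 d = 853,140 Wh = 853.1 kWh
Total energy = 7.699 + 158.8 + 853.1 = 1,020 kWh
Cost = 1,020 kWh × £0.164 = £167.23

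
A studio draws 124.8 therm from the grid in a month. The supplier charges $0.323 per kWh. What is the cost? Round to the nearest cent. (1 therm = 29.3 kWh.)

124.8 therm × (29.3 kWh/therm) = 3,657 kWh
Cost = 3,657 kWh × $0.323/kWh = $1,181.09

$1181.09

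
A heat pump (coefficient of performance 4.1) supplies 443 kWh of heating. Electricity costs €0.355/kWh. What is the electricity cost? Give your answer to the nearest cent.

€38.36

Electrical input = 443 kWh / 4.1 = 108 kWh
Cost = 108 × €0.355/kWh = €38.36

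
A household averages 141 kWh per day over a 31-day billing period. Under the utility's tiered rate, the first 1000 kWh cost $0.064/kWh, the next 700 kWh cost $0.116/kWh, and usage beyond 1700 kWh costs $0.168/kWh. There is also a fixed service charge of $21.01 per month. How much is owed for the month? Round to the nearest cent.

Usage = 141 kWh/day × 31 days = 4371 kWh
First 1000 kWh × $0.064 = $64.00
Next 700 kWh × $0.116 = $81.20
Remaining 2671 kWh × $0.168 = $448.73
Energy charge = $593.93; + service $21.01 = $614.94

$614.94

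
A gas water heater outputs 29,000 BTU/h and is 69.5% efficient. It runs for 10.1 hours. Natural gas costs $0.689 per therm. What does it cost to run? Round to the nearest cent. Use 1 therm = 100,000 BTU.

Heat delivered = 29,000 BTU/h × 10.1 h = 292,900 BTU
Gas input = 292,900 / 0.695 = 421,439 BTU
= 421,439 / 100,000 = 4.214 therm
Cost = 4.214 × $0.689/therm = $2.90

$2.90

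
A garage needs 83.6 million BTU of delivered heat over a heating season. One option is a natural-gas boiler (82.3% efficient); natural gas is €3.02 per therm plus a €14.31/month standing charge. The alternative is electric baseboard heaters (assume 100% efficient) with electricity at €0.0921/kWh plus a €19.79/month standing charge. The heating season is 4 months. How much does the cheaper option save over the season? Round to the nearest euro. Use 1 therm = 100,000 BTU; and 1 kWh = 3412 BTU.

€789

Heat load = 83.6 × 10⁶ BTU = 83,600,000 BTU
Gas: input = 83,600,000 / 0.823 = 101,579,587 BTU = 1,016 therm → 1,016 × €3.02 = €3,067.70; + 4 × €14.31 standing = €3,124.94
Electric: 83,600,000 BTU / 3412 = 24,500 kWh → × €0.0921 = €2,256.61; + 4 × €19.79 standing = €2,335.77
Difference = |€3,124.94 − €2,335.77| = €789.17 ≈ €789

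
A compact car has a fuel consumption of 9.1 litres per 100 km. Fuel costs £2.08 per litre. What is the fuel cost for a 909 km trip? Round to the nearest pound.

Fuel = 9.1 L/100 km × 909 km / 100 = 82.72 L
Cost = 82.72 L × £2.08/L = £172.06 ≈ £172

£172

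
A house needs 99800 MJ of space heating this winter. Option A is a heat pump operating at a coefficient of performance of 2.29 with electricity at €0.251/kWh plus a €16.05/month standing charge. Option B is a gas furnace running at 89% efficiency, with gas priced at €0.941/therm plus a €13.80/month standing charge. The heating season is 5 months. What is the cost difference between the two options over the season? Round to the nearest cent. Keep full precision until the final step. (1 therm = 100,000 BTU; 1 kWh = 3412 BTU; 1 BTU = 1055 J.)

Heat load = 99800 MJ = 99,800,000,000 J / 1055 = 94,597,156 BTU
Gas: input = 94,597,156 / 0.89 = 106,288,940 BTU = 1,063 therm → 1,063 × €0.941 = €1,000.18; + 5 × €13.80 standing = €1,069.18
Heat pump: 94,597,156 BTU / 3412 = 27,720 kWh heat; / 2.29 = 12,110 kWh in → × €0.251 = €3,038.84; + 5 × €16.05 standing = €3,119.09
Difference = |€1,069.18 − €3,119.09| = €2,049.91

€2049.91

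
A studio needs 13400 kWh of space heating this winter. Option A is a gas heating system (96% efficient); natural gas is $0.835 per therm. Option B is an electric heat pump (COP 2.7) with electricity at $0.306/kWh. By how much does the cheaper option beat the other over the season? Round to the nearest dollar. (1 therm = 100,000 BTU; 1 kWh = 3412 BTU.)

$1121

Heat load = 13400 kWh × 3412 = 45,720,800 BTU
Gas: input = 45,720,800 / 0.96 = 47,625,833 BTU = 476.3 therm → 476.3 × $0.835 = $397.68
Heat pump: 45,720,800 BTU / 3412 = 13,400 kWh heat; / 2.7 = 4,963 kWh in → × $0.306 = $1,518.67
Difference = |$397.68 − $1,518.67| = $1,120.99 ≈ $1121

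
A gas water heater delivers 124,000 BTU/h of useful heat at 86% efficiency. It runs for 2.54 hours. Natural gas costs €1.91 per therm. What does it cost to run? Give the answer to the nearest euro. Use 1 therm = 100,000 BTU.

€7

Heat delivered = 124,000 BTU/h × 2.54 h = 314,960 BTU
Gas input = 314,960 / 0.86 = 366,233 BTU
= 366,233 / 100,000 = 3.662 therm
Cost = 3.662 × €1.91/therm = €7.00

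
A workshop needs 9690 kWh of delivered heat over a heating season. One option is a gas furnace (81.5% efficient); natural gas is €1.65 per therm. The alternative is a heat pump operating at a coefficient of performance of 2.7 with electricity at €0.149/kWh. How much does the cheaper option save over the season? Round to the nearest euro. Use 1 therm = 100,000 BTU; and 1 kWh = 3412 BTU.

Heat load = 9690 kWh × 3412 = 33,062,280 BTU
Gas: input = 33,062,280 / 0.815 = 40,567,215 BTU = 405.7 therm → 405.7 × €1.65 = €669.36
Heat pump: 33,062,280 BTU / 3412 = 9,690 kWh heat; / 2.7 = 3,589 kWh in → × €0.149 = €534.74
Difference = |€669.36 − €534.74| = €134.61 ≈ €135

€135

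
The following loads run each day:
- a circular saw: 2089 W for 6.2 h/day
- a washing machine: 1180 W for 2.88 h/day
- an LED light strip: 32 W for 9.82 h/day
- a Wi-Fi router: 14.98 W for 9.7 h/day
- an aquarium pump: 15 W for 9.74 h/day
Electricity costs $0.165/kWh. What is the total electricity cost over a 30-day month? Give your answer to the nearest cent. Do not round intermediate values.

$83.93

circular saw: 2089 W × 6.2 h × 30 d = 388,554 Wh = 388.6 kWh
washing machine: 1180 W × 2.88 h × 30 d = 101,952 Wh = 102 kWh
LED light strip: 32 W × 9.82 h × 30 d = 9,427 Wh = 9.427 kWh
Wi-Fi router: 14.98 W × 9.7 h × 30 d = 4,359 Wh = 4.359 kWh
aquarium pump: 15 W × 9.74 h × 30 d = 4,383 Wh = 4.383 kWh
Total energy = 388.6 + 102 + 9.427 + 4.359 + 4.383 = 508.7 kWh
Cost = 508.7 kWh × $0.165 = $83.93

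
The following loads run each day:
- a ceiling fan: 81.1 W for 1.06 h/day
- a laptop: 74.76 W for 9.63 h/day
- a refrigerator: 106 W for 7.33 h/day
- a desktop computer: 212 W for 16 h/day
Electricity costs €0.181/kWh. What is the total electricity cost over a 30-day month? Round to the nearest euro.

ceiling fan: 81.1 W × 1.06 h × 30 d = 2,579 Wh = 2.579 kWh
laptop: 74.76 W × 9.63 h × 30 d = 21,598 Wh = 21.6 kWh
refrigerator: 106 W × 7.33 h × 30 d = 23,309 Wh = 23.31 kWh
desktop computer: 212 W × 16 h × 30 d = 101,760 Wh = 101.8 kWh
Total energy = 2.579 + 21.6 + 23.31 + 101.8 = 149.2 kWh
Cost = 149.2 kWh × €0.181 = €27.01 ≈ €27

€27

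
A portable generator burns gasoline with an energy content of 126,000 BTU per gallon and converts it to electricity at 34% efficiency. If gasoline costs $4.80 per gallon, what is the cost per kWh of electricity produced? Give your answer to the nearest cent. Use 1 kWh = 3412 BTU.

$0.38

Electrical output per gallon = 126,000 BTU × 0.34 / 3412 BTU/kWh = 12.56 kWh
Cost per kWh = $4.80 / 12.56 kWh = $0.382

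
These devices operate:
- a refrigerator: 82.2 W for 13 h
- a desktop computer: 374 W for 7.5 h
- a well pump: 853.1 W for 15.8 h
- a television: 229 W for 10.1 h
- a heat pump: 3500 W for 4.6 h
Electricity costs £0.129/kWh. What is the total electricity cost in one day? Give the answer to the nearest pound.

£5

refrigerator: 82.2 W × 13 h = 1,069 Wh = 1.069 kWh
desktop computer: 374 W × 7.5 h = 2,805 Wh = 2.805 kWh
well pump: 853.1 W × 15.8 h = 13,479 Wh = 13.48 kWh
television: 229 W × 10.1 h = 2,313 Wh = 2.313 kWh
heat pump: 3500 W × 4.6 h = 16,100 Wh = 16.1 kWh
Total energy = 1.069 + 2.805 + 13.48 + 2.313 + 16.1 = 35.77 kWh
Cost = 35.77 kWh × £0.129 = £4.61 ≈ £5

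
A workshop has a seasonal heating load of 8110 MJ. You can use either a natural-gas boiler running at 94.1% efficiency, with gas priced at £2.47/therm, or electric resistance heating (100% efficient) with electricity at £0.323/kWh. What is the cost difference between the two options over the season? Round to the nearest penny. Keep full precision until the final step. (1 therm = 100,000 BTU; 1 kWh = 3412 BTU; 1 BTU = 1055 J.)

£525.94

Heat load = 8110 MJ = 8,110,000,000 J / 1055 = 7,687,204 BTU
Gas: input = 7,687,204 / 0.941 = 8,169,186 BTU = 81.69 therm → 81.69 × £2.47 = £201.78
Electric: 7,687,204 BTU / 3412 = 2,253 kWh → × £0.323 = £727.72
Difference = |£201.78 − £727.72| = £525.94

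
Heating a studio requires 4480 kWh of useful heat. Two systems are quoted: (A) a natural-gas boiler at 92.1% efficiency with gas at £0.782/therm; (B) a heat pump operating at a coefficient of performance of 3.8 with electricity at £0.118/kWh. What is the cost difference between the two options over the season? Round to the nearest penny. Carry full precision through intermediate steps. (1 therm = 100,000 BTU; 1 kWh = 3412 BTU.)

Heat load = 4480 kWh × 3412 = 15,285,760 BTU
Gas: input = 15,285,760 / 0.921 = 16,596,916 BTU = 166 therm → 166 × £0.782 = £129.79
Heat pump: 15,285,760 BTU / 3412 = 4,480 kWh heat; / 3.8 = 1,179 kWh in → × £0.118 = £139.12
Difference = |£129.79 − £139.12| = £9.33

£9.33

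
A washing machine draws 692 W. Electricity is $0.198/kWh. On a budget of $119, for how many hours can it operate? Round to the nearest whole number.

869 h

Energy budget = $119 / $0.198 per kWh = 601 kWh = 601,010 Wh
Runtime = 601,010 Wh / 692 W = 868.5 h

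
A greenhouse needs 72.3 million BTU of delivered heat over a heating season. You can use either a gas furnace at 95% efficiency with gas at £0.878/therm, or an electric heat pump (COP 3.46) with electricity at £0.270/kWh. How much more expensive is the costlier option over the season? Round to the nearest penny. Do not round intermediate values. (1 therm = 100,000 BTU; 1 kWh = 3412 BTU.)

Heat load = 72.3 × 10⁶ BTU = 72,300,000 BTU
Gas: input = 72,300,000 / 0.95 = 76,105,263 BTU = 761.1 therm → 761.1 × £0.878 = £668.20
Heat pump: 72,300,000 BTU / 3412 = 21,190 kWh heat; / 3.46 = 6,124 kWh in → × £0.270 = £1,653.55
Difference = |£668.20 − £1,653.55| = £985.34

£985.34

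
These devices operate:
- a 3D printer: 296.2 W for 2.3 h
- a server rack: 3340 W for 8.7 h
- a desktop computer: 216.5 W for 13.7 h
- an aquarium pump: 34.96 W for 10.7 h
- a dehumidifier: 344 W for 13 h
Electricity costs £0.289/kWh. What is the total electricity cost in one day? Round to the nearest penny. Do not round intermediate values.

3D printer: 296.2 W × 2.3 h = 681 Wh = 0.6813 kWh
server rack: 3340 W × 8.7 h = 29,058 Wh = 29.06 kWh
desktop computer: 216.5 W × 13.7 h = 2,966 Wh = 2.966 kWh
aquarium pump: 34.96 W × 10.7 h = 374 Wh = 0.3741 kWh
dehumidifier: 344 W × 13 h = 4,472 Wh = 4.472 kWh
Total energy = 0.6813 + 29.06 + 2.966 + 0.3741 + 4.472 = 37.55 kWh
Cost = 37.55 kWh × £0.289 = £10.85

£10.85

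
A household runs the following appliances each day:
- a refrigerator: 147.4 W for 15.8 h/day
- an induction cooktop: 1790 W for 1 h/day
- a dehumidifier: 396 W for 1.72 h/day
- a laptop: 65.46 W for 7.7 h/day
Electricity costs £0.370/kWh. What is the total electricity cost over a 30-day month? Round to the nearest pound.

£59

refrigerator: 147.4 W × 15.8 h × 30 d = 69,868 Wh = 69.87 kWh
induction cooktop: 1790 W × 1 h × 30 d = 53,700 Wh = 53.7 kWh
dehumidifier: 396 W × 1.72 h × 30 d = 20,434 Wh = 20.43 kWh
laptop: 65.46 W × 7.7 h × 30 d = 15,121 Wh = 15.12 kWh
Total energy = 69.87 + 53.7 + 20.43 + 15.12 = 159.1 kWh
Cost = 159.1 kWh × £0.370 = £58.88 ≈ £59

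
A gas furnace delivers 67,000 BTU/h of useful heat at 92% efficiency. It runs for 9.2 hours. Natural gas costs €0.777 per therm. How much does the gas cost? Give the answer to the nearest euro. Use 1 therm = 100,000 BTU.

Heat delivered = 67,000 BTU/h × 9.2 h = 616,400 BTU
Gas input = 616,400 / 0.920 = 670,000 BTU
= 670,000 / 100,000 = 6.7 therm
Cost = 6.7 × €0.777/therm = €5.21 ≈ €5

€5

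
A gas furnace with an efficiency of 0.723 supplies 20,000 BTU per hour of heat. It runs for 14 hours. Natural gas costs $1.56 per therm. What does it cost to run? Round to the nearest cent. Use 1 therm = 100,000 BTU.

$6.04

Heat delivered = 20,000 BTU/h × 14 h = 280,000 BTU
Gas input = 280,000 / 0.723 = 387,275 BTU
= 387,275 / 100,000 = 3.873 therm
Cost = 3.873 × $1.56/therm = $6.04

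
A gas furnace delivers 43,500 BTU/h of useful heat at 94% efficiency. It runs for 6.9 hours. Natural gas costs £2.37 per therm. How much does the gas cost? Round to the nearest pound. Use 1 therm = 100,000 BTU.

£8

Heat delivered = 43,500 BTU/h × 6.9 h = 300,150 BTU
Gas input = 300,150 / 0.94 = 319,309 BTU
= 319,309 / 100,000 = 3.193 therm
Cost = 3.193 × £2.37/therm = £7.57 ≈ £8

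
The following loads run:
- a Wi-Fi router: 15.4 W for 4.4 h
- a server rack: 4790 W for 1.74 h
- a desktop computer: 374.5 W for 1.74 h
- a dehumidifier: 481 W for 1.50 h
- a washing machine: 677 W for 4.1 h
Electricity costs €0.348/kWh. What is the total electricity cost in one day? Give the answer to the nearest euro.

€4

Wi-Fi router: 15.4 W × 4.4 h = 68 Wh = 0.06776 kWh
server rack: 4790 W × 1.74 h = 8,335 Wh = 8.335 kWh
desktop computer: 374.5 W × 1.74 h = 652 Wh = 0.6516 kWh
dehumidifier: 481 W × 1.50 h = 722 Wh = 0.7215 kWh
washing machine: 677 W × 4.1 h = 2,776 Wh = 2.776 kWh
Total energy = 0.06776 + 8.335 + 0.6516 + 0.7215 + 2.776 = 12.55 kWh
Cost = 12.55 kWh × €0.348 = €4.37 ≈ €4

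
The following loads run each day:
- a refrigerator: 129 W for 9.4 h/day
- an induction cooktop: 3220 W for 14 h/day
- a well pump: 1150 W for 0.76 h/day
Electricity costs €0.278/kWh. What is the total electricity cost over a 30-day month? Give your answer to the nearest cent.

€393.37

refrigerator: 129 W × 9.4 h × 30 d = 36,378 Wh = 36.38 kWh
induction cooktop: 3220 W × 14 h × 30 d = 1,352,400 Wh = 1,352 kWh
well pump: 1150 W × 0.76 h × 30 d = 26,220 Wh = 26.22 kWh
Total energy = 36.38 + 1,352 + 26.22 = 1,415 kWh
Cost = 1,415 kWh × €0.278 = €393.37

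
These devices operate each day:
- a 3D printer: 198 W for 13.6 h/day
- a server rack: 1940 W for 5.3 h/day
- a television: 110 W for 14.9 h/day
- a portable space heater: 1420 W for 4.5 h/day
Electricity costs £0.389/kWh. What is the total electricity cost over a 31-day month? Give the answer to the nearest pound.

£253

3D printer: 198 W × 13.6 h × 31 d = 83,477 Wh = 83.48 kWh
server rack: 1940 W × 5.3 h × 31 d = 318,742 Wh = 318.7 kWh
television: 110 W × 14.9 h × 31 d = 50,809 Wh = 50.81 kWh
portable space heater: 1420 W × 4.5 h × 31 d = 198,090 Wh = 198.1 kWh
Total energy = 83.48 + 318.7 + 50.81 + 198.1 = 651.1 kWh
Cost = 651.1 kWh × £0.389 = £253.28 ≈ £253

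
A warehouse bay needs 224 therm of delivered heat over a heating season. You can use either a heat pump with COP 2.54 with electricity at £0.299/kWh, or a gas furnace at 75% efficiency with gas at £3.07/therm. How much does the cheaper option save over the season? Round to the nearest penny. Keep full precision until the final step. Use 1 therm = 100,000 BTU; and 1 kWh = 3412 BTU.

Heat load = 224 therm × 100,000 = 22,400,000 BTU
Gas: input = 22,400,000 / 0.75 = 29,866,667 BTU = 298.7 therm → 298.7 × £3.07 = £916.91
Heat pump: 22,400,000 BTU / 3412 = 6,565 kWh heat; / 2.54 = 2,585 kWh in → × £0.299 = £772.82
Difference = |£916.91 − £772.82| = £144.09

£144.09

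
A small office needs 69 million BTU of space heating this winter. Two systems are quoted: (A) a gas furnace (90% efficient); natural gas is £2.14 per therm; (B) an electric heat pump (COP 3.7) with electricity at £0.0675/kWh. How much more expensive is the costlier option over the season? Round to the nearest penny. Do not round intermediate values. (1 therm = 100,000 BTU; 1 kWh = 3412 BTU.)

£1271.74

Heat load = 69 × 10⁶ BTU = 69,000,000 BTU
Gas: input = 69,000,000 / 0.90 = 76,666,667 BTU = 766.7 therm → 766.7 × £2.14 = £1,640.67
Heat pump: 69,000,000 BTU / 3412 = 20,220 kWh heat; / 3.7 = 5,466 kWh in → × £0.0675 = £368.93
Difference = |£1,640.67 − £368.93| = £1,271.74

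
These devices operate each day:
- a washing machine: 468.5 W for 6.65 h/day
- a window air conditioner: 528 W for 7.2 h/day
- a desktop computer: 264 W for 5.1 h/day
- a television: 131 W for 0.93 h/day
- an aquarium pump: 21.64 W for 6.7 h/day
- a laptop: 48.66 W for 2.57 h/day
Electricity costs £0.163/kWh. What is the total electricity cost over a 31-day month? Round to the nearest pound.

washing machine: 468.5 W × 6.65 h × 31 d = 96,581 Wh = 96.58 kWh
window air conditioner: 528 W × 7.2 h × 31 d = 117,850 Wh = 117.8 kWh
desktop computer: 264 W × 5.1 h × 31 d = 41,738 Wh = 41.74 kWh
television: 131 W × 0.93 h × 31 d = 3,777 Wh = 3.777 kWh
aquarium pump: 21.64 W × 6.7 h × 31 d = 4,495 Wh = 4.495 kWh
laptop: 48.66 W × 2.57 h × 31 d = 3,877 Wh = 3.877 kWh
Total energy = 96.58 + 117.8 + 41.74 + 3.777 + 4.495 + 3.877 = 268.3 kWh
Cost = 268.3 kWh × £0.163 = £43.74 ≈ £44

£44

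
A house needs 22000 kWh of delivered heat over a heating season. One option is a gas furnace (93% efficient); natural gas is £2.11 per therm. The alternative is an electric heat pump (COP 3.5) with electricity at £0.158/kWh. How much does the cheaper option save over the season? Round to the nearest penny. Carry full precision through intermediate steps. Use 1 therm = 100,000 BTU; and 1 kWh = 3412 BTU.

£709.92

Heat load = 22000 kWh × 3412 = 75,064,000 BTU
Gas: input = 75,064,000 / 0.930 = 80,713,978 BTU = 807.1 therm → 807.1 × £2.11 = £1,703.06
Heat pump: 75,064,000 BTU / 3412 = 22,000 kWh heat; / 3.5 = 6,286 kWh in → × £0.158 = £993.14
Difference = |£1,703.06 − £993.14| = £709.92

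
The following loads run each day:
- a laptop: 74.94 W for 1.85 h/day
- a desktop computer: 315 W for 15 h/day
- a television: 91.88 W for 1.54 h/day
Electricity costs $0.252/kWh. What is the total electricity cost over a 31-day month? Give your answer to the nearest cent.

laptop: 74.94 W × 1.85 h × 31 d = 4,298 Wh = 4.298 kWh
desktop computer: 315 W × 15 h × 31 d = 146,475 Wh = 146.5 kWh
television: 91.88 W × 1.54 h × 31 d = 4,386 Wh = 4.386 kWh
Total energy = 4.298 + 146.5 + 4.386 = 155.2 kWh
Cost = 155.2 kWh × $0.252 = $39.10

$39.10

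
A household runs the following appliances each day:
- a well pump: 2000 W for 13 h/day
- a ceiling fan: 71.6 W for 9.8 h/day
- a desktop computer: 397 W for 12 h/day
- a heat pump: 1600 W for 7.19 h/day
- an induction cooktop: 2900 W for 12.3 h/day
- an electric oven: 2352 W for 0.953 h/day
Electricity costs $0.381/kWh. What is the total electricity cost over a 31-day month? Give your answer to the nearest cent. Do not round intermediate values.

well pump: 2000 W × 13 h × 31 d = 806,000 Wh = 806 kWh
ceiling fan: 71.6 W × 9.8 h × 31 d = 21,752 Wh = 21.75 kWh
desktop computer: 397 W × 12 h × 31 d = 147,684 Wh = 147.7 kWh
heat pump: 1600 W × 7.19 h × 31 d = 356,624 Wh = 356.6 kWh
induction cooktop: 2900 W × 12.3 h × 31 d = 1,105,770 Wh = 1,106 kWh
electric oven: 2352 W × 0.953 h × 31 d = 69,485 Wh = 69.49 kWh
Total energy = 806 + 21.75 + 147.7 + 356.6 + 1,106 + 69.49 = 2,507 kWh
Cost = 2,507 kWh × $0.381 = $955.29

$955.29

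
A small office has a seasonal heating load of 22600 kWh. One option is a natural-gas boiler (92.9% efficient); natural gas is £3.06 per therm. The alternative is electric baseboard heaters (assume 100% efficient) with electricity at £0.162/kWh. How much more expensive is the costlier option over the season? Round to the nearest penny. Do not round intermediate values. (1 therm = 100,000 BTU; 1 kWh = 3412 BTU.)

£1121.26

Heat load = 22600 kWh × 3412 = 77,111,200 BTU
Gas: input = 77,111,200 / 0.929 = 83,004,521 BTU = 830 therm → 830 × £3.06 = £2,539.94
Electric: 77,111,200 BTU / 3412 = 22,600 kWh → × £0.162 = £3,661.20
Difference = |£2,539.94 − £3,661.20| = £1,121.26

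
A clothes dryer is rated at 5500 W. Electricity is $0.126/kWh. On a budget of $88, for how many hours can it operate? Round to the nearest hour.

Energy budget = $88 / $0.126 per kWh = 698.4 kWh = 698,413 Wh
Runtime = 698,413 Wh / 5500 W = 127 h

127 h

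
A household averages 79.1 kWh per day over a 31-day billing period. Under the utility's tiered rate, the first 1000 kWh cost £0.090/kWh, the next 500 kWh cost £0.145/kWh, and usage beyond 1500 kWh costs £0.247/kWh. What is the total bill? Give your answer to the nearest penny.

£397.67

Usage = 79.1 kWh/day × 31 days = 2452.1 kWh
First 1000 kWh × £0.090 = £90.00
Next 500 kWh × £0.145 = £72.50
Remaining 952.1 kWh × £0.247 = £235.17
Total = £397.67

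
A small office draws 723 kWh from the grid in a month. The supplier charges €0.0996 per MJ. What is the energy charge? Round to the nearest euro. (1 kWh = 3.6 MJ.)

723 kWh × (3.6 MJ/kWh) = 2,603 MJ
Cost = 2,603 MJ × €0.0996/MJ = €259.24 ≈ €259

€259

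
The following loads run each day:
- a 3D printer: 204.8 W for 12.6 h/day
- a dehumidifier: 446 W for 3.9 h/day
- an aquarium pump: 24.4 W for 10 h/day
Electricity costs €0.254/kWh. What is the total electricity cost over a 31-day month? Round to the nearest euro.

€36

3D printer: 204.8 W × 12.6 h × 31 d = 79,995 Wh = 79.99 kWh
dehumidifier: 446 W × 3.9 h × 31 d = 53,921 Wh = 53.92 kWh
aquarium pump: 24.4 W × 10 h × 31 d = 7,564 Wh = 7.564 kWh
Total energy = 79.99 + 53.92 + 7.564 = 141.5 kWh
Cost = 141.5 kWh × €0.254 = €35.94 ≈ €36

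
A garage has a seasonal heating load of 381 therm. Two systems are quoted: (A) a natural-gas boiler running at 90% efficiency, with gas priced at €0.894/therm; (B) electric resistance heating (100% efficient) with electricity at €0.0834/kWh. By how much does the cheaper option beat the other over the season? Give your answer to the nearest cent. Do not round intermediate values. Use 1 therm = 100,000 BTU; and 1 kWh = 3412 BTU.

Heat load = 381 therm × 100,000 = 38,100,000 BTU
Gas: input = 38,100,000 / 0.90 = 42,333,333 BTU = 423.3 therm → 423.3 × €0.894 = €378.46
Electric: 38,100,000 BTU / 3412 = 11,170 kWh → × €0.0834 = €931.28
Difference = |€378.46 − €931.28| = €552.82

€552.82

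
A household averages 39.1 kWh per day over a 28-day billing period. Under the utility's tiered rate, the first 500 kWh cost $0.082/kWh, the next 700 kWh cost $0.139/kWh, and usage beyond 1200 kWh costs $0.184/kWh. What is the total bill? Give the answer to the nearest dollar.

Usage = 39.1 kWh/day × 28 days = 1094.8 kWh
First 500 kWh × $0.082 = $41.00
Next 594.8 kWh × $0.139 = $82.68
Remaining tier: 0 kWh (not reached)
Total = $123.68 ≈ $124

$124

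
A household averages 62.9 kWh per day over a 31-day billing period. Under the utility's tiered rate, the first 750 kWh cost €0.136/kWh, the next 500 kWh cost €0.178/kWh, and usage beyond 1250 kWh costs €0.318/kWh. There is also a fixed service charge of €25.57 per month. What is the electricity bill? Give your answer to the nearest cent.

€439.14

Usage = 62.9 kWh/day × 31 days = 1949.9 kWh
First 750 kWh × €0.136 = €102.00
Next 500 kWh × €0.178 = €89.00
Remaining 699.9 kWh × €0.318 = €222.57
Energy charge = €413.57; + service €25.57 = €439.14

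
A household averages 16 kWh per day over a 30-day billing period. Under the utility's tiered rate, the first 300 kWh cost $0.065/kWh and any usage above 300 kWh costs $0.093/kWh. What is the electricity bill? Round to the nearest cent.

$36.24

Usage = 16 kWh/day × 30 days = 480 kWh
First 300 kWh × $0.065 = $19.50
Remaining 180 kWh × $0.093 = $16.74
Total = $36.24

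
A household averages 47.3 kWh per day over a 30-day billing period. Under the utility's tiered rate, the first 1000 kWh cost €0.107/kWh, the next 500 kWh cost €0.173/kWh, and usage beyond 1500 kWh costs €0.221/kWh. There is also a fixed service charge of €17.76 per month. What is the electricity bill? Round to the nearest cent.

€197.25

Usage = 47.3 kWh/day × 30 days = 1419 kWh
First 1000 kWh × €0.107 = €107.00
Next 419 kWh × €0.173 = €72.49
Remaining tier: 0 kWh (not reached)
Energy charge = €179.49; + service €17.76 = €197.25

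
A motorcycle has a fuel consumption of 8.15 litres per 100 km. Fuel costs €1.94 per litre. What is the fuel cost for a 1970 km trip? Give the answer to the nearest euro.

Fuel = 8.15 L/100 km × 1970 km / 100 = 160.6 L
Cost = 160.6 L × €1.94/L = €311.48 ≈ €311

€311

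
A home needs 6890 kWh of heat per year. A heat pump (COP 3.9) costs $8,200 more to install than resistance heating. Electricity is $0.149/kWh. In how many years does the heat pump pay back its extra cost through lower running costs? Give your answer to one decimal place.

10.7 years

Resistance: 6890 kWh × $0.149 = $1,026.61/yr
Heat pump: 6890 / 3.9 = 1767 kWh in → × $0.149 = $263.23/yr
Annual savings = $763.38
Payback = $8,200 / $763.38 = 10.7 years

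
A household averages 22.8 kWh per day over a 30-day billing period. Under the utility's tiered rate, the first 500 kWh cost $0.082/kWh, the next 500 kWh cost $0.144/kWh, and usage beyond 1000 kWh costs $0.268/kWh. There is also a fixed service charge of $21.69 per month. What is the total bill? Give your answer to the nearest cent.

Usage = 22.8 kWh/day × 30 days = 684 kWh
First 500 kWh × $0.082 = $41.00
Next 184 kWh × $0.144 = $26.50
Remaining tier: 0 kWh (not reached)
Energy charge = $67.50; + service $21.69 = $89.19

$89.19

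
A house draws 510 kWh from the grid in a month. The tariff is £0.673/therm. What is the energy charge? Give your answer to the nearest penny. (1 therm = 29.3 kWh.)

£11.71

510 kWh × (0.03413 therm/kWh) = 17.41 therm
Cost = 17.41 therm × £0.673/therm = £11.71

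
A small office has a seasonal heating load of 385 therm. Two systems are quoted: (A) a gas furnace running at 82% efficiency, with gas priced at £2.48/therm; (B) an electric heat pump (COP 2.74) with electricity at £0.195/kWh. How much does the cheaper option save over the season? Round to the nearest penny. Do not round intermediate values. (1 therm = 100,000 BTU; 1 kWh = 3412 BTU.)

£361.35

Heat load = 385 therm × 100,000 = 38,500,000 BTU
Gas: input = 38,500,000 / 0.82 = 46,951,220 BTU = 469.5 therm → 469.5 × £2.48 = £1,164.39
Heat pump: 38,500,000 BTU / 3412 = 11,280 kWh heat; / 2.74 = 4,118 kWh in → × £0.195 = £803.04
Difference = |£1,164.39 − £803.04| = £361.35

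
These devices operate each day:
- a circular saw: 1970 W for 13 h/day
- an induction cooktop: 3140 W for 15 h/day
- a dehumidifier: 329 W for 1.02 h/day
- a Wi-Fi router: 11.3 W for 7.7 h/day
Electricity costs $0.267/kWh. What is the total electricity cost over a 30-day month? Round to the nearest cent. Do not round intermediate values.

$585.79

circular saw: 1970 W × 13 h × 30 d = 768,300 Wh = 768.3 kWh
induction cooktop: 3140 W × 15 h × 30 d = 1,413,000 Wh = 1,413 kWh
dehumidifier: 329 W × 1.02 h × 30 d = 10,067 Wh = 10.07 kWh
Wi-Fi router: 11.3 W × 7.7 h × 30 d = 2,610 Wh = 2.61 kWh
Total energy = 768.3 + 1,413 + 10.07 + 2.61 = 2,194 kWh
Cost = 2,194 kWh × $0.267 = $585.79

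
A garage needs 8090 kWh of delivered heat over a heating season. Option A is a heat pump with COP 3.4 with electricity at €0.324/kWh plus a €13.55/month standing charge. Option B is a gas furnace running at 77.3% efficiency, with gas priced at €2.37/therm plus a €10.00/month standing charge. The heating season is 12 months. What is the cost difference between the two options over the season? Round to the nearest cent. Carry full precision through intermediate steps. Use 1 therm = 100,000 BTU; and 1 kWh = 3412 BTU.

Heat load = 8090 kWh × 3412 = 27,603,080 BTU
Gas: input = 27,603,080 / 0.773 = 35,709,030 BTU = 357.1 therm → 357.1 × €2.37 = €846.30; + 12 × €10.00 standing = €966.30
Heat pump: 27,603,080 BTU / 3412 = 8,090 kWh heat; / 3.4 = 2,379 kWh in → × €0.324 = €770.93; + 12 × €13.55 standing = €933.53
Difference = |€966.30 − €933.53| = €32.77

€32.77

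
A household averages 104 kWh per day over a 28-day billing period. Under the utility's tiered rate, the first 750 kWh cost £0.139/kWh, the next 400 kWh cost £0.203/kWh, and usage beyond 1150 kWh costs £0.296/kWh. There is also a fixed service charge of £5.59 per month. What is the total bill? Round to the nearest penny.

£712.59

Usage = 104 kWh/day × 28 days = 2912 kWh
First 750 kWh × £0.139 = £104.25
Next 400 kWh × £0.203 = £81.20
Remaining 1762 kWh × £0.296 = £521.55
Energy charge = £707.00; + service £5.59 = £712.59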